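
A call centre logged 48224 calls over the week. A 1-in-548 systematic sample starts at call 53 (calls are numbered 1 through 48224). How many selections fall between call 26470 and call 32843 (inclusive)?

k = 548
First selection ≥ 26470: 53 + ⌈(26470−53)/548⌉·548 = 53 + 49×548 = 26905
Last selection ≤ 32843: 53 + ⌊(32843−53)/548⌋·548 = 53 + 59×548 = 32385
Count = 59 − 49 + 1 = 11

11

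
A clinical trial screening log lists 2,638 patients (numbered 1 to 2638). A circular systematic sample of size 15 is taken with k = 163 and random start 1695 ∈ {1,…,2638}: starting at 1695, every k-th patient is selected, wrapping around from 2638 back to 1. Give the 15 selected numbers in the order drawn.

Selection 1: 1695
Selection 2: 1695 + 163 = 1858
Selection 3: 1858 + 163 = 2021
Selection 4: 2021 + 163 = 2184
Selection 5: 2184 + 163 = 2347
Selection 6: 2347 + 163 = 2510
Selection 7: 2510 + 163 = 2673 → 2673 − 2638 = 35
Selection 8: 35 + 163 = 198
Selection 9: 198 + 163 = 361
Selection 10: 361 + 163 = 524
Selection 11: 524 + 163 = 687
Selection 12: 687 + 163 = 850
Selection 13: 850 + 163 = 1013
Selection 14: 1013 + 163 = 1176
Selection 15: 1176 + 163 = 1339

1695, 1858, 2021, 2184, 2347, 2510, 35, 198, 361, 524, 687, 850, 1013, 1176, 1339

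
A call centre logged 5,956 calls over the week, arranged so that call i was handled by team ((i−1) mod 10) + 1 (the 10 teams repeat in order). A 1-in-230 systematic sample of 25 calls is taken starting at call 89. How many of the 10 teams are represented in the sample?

1

Consecutive selections differ by k = 230, so their team numbers differ by 230 mod 10 = 0.
gcd(230, 10) = 10, so the sample visits 10/10 = 1 distinct residues mod 10.
Start 89 is team 9; the teams hit are 9.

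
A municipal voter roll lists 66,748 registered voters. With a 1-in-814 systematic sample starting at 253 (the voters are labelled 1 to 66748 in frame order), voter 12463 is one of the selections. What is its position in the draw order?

16

k = 814
position = (12463 − 253)/814 + 1 = 12210/814 + 1 = 15 + 1 = 16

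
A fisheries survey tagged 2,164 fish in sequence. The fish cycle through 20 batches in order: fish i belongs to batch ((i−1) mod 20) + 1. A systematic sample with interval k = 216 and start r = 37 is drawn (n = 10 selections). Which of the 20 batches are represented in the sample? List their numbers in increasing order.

1, 5, 9, 13, 17

Consecutive selections differ by k = 216, so their batch numbers differ by 216 mod 20 = 16.
gcd(216, 20) = 4, so the sample visits 20/4 = 5 distinct residues mod 20.
Start 37 is batch 17; the batches hit are 1, 5, 9, 13, 17.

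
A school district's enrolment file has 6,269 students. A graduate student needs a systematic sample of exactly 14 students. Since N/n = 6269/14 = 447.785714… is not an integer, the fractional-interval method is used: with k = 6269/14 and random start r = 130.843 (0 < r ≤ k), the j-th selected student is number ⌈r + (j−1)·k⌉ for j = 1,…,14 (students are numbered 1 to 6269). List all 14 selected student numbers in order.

131, 579, 1027, 1475, 1922, 2370, 2818, 3266, 3714, 4161, 4609, 5057, 5505, 5953

j=1: r + 0k = 130.843 → ⌈·⌉ = 131
j=2: r + 1k = 578.628714… → ⌈·⌉ = 579
j=3: r + 2k = 1026.414428… → ⌈·⌉ = 1027
j=4: r + 3k = 1474.200142… → ⌈·⌉ = 1475
j=5: r + 4k = 1921.985857… → ⌈·⌉ = 1922
j=6: r + 5k = 2369.771571… → ⌈·⌉ = 2370
j=7: r + 6k = 2817.557285… → ⌈·⌉ = 2818
j=8: r + 7k = 3265.343 → ⌈·⌉ = 3266
j=9: r + 8k = 3713.128714… → ⌈·⌉ = 3714
j=10: r + 9k = 4160.914428… → ⌈·⌉ = 4161
j=11: r + 10k = 4608.700142… → ⌈·⌉ = 4609
j=12: r + 11k = 5056.485857… → ⌈·⌉ = 5057
j=13: r + 12k = 5504.271571… → ⌈·⌉ = 5505
j=14: r + 13k = 5952.057285… → ⌈·⌉ = 5953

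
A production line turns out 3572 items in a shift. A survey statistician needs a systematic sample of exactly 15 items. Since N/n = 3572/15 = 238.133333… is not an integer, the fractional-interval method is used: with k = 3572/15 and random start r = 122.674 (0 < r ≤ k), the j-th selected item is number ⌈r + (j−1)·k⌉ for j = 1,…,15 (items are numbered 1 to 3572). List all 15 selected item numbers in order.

j=1: r + 0k = 122.674 → ⌈·⌉ = 123
j=2: r + 1k = 360.807333… → ⌈·⌉ = 361
j=3: r + 2k = 598.940666… → ⌈·⌉ = 599
j=4: r + 3k = 837.074 → ⌈·⌉ = 838
j=5: r + 4k = 1075.207333… → ⌈·⌉ = 1076
j=6: r + 5k = 1313.340666… → ⌈·⌉ = 1314
j=7: r + 6k = 1551.474 → ⌈·⌉ = 1552
j=8: r + 7k = 1789.607333… → ⌈·⌉ = 1790
j=9: r + 8k = 2027.740666… → ⌈·⌉ = 2028
j=10: r + 9k = 2265.874 → ⌈·⌉ = 2266
j=11: r + 10k = 2504.007333… → ⌈·⌉ = 2505
j=12: r + 11k = 2742.140666… → ⌈·⌉ = 2743
j=13: r + 12k = 2980.274 → ⌈·⌉ = 2981
j=14: r + 13k = 3218.407333… → ⌈·⌉ = 3219
j=15: r + 14k = 3456.540666… → ⌈·⌉ = 3457

123, 361, 599, 838, 1076, 1314, 1552, 1790, 2028, 2266, 2505, 2743, 2981, 3219, 3457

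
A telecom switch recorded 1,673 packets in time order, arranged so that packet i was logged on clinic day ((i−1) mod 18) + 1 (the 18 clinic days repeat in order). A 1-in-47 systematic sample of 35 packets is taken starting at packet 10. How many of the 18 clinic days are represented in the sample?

18

Consecutive selections differ by k = 47, so their clinic day numbers differ by 47 mod 18 = 11.
gcd(47, 18) = 1, so the sample visits 18/1 = 18 distinct residues mod 18.
Start 10 is clinic day 10; the clinic days hit are 1, 2, 3, 4, 5, 6, 7, 8, 9, 10, 11, 12, 13, 14, 15, 16, 17, 18.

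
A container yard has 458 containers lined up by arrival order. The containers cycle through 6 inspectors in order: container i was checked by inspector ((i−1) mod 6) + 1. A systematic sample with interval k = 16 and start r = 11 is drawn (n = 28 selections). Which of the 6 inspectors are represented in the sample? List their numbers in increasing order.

Consecutive selections differ by k = 16, so their inspector numbers differ by 16 mod 6 = 4.
gcd(16, 6) = 2, so the sample visits 6/2 = 3 distinct residues mod 6.
Start 11 is inspector 5; the inspectors hit are 1, 3, 5.

1, 3, 5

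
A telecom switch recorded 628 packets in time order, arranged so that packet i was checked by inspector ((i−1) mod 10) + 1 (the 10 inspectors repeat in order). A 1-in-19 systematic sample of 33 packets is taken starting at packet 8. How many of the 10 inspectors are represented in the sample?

10

Consecutive selections differ by k = 19, so their inspector numbers differ by 19 mod 10 = 9.
gcd(19, 10) = 1, so the sample visits 10/1 = 10 distinct residues mod 10.
Start 8 is inspector 8; the inspectors hit are 1, 2, 3, 4, 5, 6, 7, 8, 9, 10.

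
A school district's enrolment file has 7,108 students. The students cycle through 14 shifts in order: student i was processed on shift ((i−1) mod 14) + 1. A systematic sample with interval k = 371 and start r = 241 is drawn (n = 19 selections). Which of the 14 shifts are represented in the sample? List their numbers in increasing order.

Consecutive selections differ by k = 371, so their shift numbers differ by 371 mod 14 = 7.
gcd(371, 14) = 7, so the sample visits 14/7 = 2 distinct residues mod 14.
Start 241 is shift 3; the shifts hit are 3, 10.

3, 10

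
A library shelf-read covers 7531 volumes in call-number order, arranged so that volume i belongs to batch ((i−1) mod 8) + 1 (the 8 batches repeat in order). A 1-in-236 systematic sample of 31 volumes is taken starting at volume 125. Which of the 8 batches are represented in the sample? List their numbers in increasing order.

Consecutive selections differ by k = 236, so their batch numbers differ by 236 mod 8 = 4.
gcd(236, 8) = 4, so the sample visits 8/4 = 2 distinct residues mod 8.
Start 125 is batch 5; the batches hit are 1, 5.

1, 5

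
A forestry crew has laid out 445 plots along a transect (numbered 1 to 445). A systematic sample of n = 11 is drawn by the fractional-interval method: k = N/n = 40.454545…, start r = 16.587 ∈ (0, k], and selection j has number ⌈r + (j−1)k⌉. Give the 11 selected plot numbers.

j=1: r + 0k = 16.587 → ⌈·⌉ = 17
j=2: r + 1k = 57.041545… → ⌈·⌉ = 58
j=3: r + 2k = 97.496090… → ⌈·⌉ = 98
j=4: r + 3k = 137.950636… → ⌈·⌉ = 138
j=5: r + 4k = 178.405181… → ⌈·⌉ = 179
j=6: r + 5k = 218.859727… → ⌈·⌉ = 219
j=7: r + 6k = 259.314272… → ⌈·⌉ = 260
j=8: r + 7k = 299.768818… → ⌈·⌉ = 300
j=9: r + 8k = 340.223363… → ⌈·⌉ = 341
j=10: r + 9k = 380.677909… → ⌈·⌉ = 381
j=11: r + 10k = 421.132454… → ⌈·⌉ = 422

17, 58, 98, 138, 179, 219, 260, 300, 341, 381, 422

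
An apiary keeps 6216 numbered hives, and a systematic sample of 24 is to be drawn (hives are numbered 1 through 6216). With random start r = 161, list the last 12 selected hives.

k = N/n = 6216/24 = 259
13th selection = 161 + 12×259 = 3269
14th: 3269 + 259 = 3528
15th: 3528 + 259 = 3787
16th: 3787 + 259 = 4046
17th: 4046 + 259 = 4305
18th: 4305 + 259 = 4564
19th: 4564 + 259 = 4823
20th: 4823 + 259 = 5082
21st: 5082 + 259 = 5341
22nd: 5341 + 259 = 5600
23rd: 5600 + 259 = 5859
24th: 5859 + 259 = 6118

3269, 3528, 3787, 4046, 4305, 4564, 4823, 5082, 5341, 5600, 5859, 6118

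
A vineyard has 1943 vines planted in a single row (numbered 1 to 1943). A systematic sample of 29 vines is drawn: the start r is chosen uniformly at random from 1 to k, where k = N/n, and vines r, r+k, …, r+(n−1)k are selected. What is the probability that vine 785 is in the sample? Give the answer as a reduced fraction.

1/67

k = 1943/29 = 67.
Vine 785 is selected iff r ≡ 785 (mod 67); exactly one such r in {1,…,67}.
Inclusion probability = 1/67.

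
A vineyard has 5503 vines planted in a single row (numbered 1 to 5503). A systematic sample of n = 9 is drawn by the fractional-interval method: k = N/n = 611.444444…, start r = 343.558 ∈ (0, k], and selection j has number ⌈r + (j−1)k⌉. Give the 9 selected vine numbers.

344, 956, 1567, 2178, 2790, 3401, 4013, 4624, 5236

j=1: r + 0k = 343.558 → ⌈·⌉ = 344
j=2: r + 1k = 955.002444… → ⌈·⌉ = 956
j=3: r + 2k = 1566.446888… → ⌈·⌉ = 1567
j=4: r + 3k = 2177.891333… → ⌈·⌉ = 2178
j=5: r + 4k = 2789.335777… → ⌈·⌉ = 2790
j=6: r + 5k = 3400.780222… → ⌈·⌉ = 3401
j=7: r + 6k = 4012.224666… → ⌈·⌉ = 4013
j=8: r + 7k = 4623.669111… → ⌈·⌉ = 4624
j=9: r + 8k = 5235.113555… → ⌈·⌉ = 5236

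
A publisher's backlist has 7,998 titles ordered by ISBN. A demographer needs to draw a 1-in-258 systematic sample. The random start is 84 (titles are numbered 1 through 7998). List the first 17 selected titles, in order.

84, 342, 600, 858, 1116, 1374, 1632, 1890, 2148, 2406, 2664, 2922, 3180, 3438, 3696, 3954, 4212

title 1: 84
title 2: 84 + 258 = 342
title 3: 342 + 258 = 600
title 4: 600 + 258 = 858
title 5: 858 + 258 = 1116
title 6: 1116 + 258 = 1374
title 7: 1374 + 258 = 1632
title 8: 1632 + 258 = 1890
title 9: 1890 + 258 = 2148
title 10: 2148 + 258 = 2406
title 11: 2406 + 258 = 2664
title 12: 2664 + 258 = 2922
title 13: 2922 + 258 = 3180
title 14: 3180 + 258 = 3438
title 15: 3438 + 258 = 3696
title 16: 3696 + 258 = 3954
title 17: 3954 + 258 = 4212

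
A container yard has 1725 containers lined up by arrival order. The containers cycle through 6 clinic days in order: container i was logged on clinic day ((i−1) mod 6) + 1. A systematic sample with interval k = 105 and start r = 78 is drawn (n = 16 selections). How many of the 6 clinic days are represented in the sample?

Consecutive selections differ by k = 105, so their clinic day numbers differ by 105 mod 6 = 3.
gcd(105, 6) = 3, so the sample visits 6/3 = 2 distinct residues mod 6.
Start 78 is clinic day 6; the clinic days hit are 3, 6.

2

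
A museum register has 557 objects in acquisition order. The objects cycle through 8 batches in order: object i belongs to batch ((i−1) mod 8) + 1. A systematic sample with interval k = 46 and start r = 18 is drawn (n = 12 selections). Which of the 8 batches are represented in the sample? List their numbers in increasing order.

Consecutive selections differ by k = 46, so their batch numbers differ by 46 mod 8 = 6.
gcd(46, 8) = 2, so the sample visits 8/2 = 4 distinct residues mod 8.
Start 18 is batch 2; the batches hit are 2, 4, 6, 8.

2, 4, 6, 8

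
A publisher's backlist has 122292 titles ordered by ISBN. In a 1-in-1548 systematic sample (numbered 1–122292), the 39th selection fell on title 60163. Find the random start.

1339

k = 1548
r = 60163 − (39−1)×1548 = 60163 − 58824 = 1339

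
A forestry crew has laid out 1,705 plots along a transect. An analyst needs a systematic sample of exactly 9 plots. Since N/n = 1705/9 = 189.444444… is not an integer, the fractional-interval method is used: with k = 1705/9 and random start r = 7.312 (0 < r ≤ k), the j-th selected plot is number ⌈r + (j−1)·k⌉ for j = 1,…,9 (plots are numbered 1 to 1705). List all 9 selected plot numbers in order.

j=1: r + 0k = 7.312 → ⌈·⌉ = 8
j=2: r + 1k = 196.756444… → ⌈·⌉ = 197
j=3: r + 2k = 386.200888… → ⌈·⌉ = 387
j=4: r + 3k = 575.645333… → ⌈·⌉ = 576
j=5: r + 4k = 765.089777… → ⌈·⌉ = 766
j=6: r + 5k = 954.534222… → ⌈·⌉ = 955
j=7: r + 6k = 1143.978666… → ⌈·⌉ = 1144
j=8: r + 7k = 1333.423111… → ⌈·⌉ = 1334
j=9: r + 8k = 1522.867555… → ⌈·⌉ = 1523

8, 197, 387, 576, 766, 955, 1144, 1334, 1523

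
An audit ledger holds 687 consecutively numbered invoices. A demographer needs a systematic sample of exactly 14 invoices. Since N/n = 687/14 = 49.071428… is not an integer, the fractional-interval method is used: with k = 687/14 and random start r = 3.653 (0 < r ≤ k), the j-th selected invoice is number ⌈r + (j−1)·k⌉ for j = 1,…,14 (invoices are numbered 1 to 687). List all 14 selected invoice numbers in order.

4, 53, 102, 151, 200, 250, 299, 348, 397, 446, 495, 544, 593, 642

j=1: r + 0k = 3.653 → ⌈·⌉ = 4
j=2: r + 1k = 52.724428… → ⌈·⌉ = 53
j=3: r + 2k = 101.795857… → ⌈·⌉ = 102
j=4: r + 3k = 150.867285… → ⌈·⌉ = 151
j=5: r + 4k = 199.938714… → ⌈·⌉ = 200
j=6: r + 5k = 249.010142… → ⌈·⌉ = 250
j=7: r + 6k = 298.081571… → ⌈·⌉ = 299
j=8: r + 7k = 347.153 → ⌈·⌉ = 348
j=9: r + 8k = 396.224428… → ⌈·⌉ = 397
j=10: r + 9k = 445.295857… → ⌈·⌉ = 446
j=11: r + 10k = 494.367285… → ⌈·⌉ = 495
j=12: r + 11k = 543.438714… → ⌈·⌉ = 544
j=13: r + 12k = 592.510142… → ⌈·⌉ = 593
j=14: r + 13k = 641.581571… → ⌈·⌉ = 642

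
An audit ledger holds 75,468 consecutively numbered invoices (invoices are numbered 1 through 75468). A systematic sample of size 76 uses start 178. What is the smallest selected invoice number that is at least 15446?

16066

k = 75468/76 = 993
Steps past start: ⌈(15446 − 178)/993⌉ = ⌈15268/993⌉ = 16
Selected invoice: 178 + 16×993 = 16066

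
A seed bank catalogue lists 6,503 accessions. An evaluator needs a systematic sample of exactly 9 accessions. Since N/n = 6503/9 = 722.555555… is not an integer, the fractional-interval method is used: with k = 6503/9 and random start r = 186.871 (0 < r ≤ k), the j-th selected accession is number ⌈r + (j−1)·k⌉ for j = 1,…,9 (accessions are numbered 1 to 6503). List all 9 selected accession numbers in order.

j=1: r + 0k = 186.871 → ⌈·⌉ = 187
j=2: r + 1k = 909.426555… → ⌈·⌉ = 910
j=3: r + 2k = 1631.982111… → ⌈·⌉ = 1632
j=4: r + 3k = 2354.537666… → ⌈·⌉ = 2355
j=5: r + 4k = 3077.093222… → ⌈·⌉ = 3078
j=6: r + 5k = 3799.648777… → ⌈·⌉ = 3800
j=7: r + 6k = 4522.204333… → ⌈·⌉ = 4523
j=8: r + 7k = 5244.759888… → ⌈·⌉ = 5245
j=9: r + 8k = 5967.315444… → ⌈·⌉ = 5968

187, 910, 1632, 2355, 3078, 3800, 4523, 5245, 5968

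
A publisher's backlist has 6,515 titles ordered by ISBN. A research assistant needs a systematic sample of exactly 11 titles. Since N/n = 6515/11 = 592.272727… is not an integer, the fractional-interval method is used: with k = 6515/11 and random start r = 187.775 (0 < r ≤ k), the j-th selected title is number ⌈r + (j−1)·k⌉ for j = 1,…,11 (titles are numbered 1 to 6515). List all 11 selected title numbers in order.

j=1: r + 0k = 187.775 → ⌈·⌉ = 188
j=2: r + 1k = 780.047727… → ⌈·⌉ = 781
j=3: r + 2k = 1372.320454… → ⌈·⌉ = 1373
j=4: r + 3k = 1964.593181… → ⌈·⌉ = 1965
j=5: r + 4k = 2556.865909… → ⌈·⌉ = 2557
j=6: r + 5k = 3149.138636… → ⌈·⌉ = 3150
j=7: r + 6k = 3741.411363… → ⌈·⌉ = 3742
j=8: r + 7k = 4333.684090… → ⌈·⌉ = 4334
j=9: r + 8k = 4925.956818… → ⌈·⌉ = 4926
j=10: r + 9k = 5518.229545… → ⌈·⌉ = 5519
j=11: r + 10k = 6110.502272… → ⌈·⌉ = 6111

188, 781, 1373, 1965, 2557, 3150, 3742, 4334, 4926, 5519, 6111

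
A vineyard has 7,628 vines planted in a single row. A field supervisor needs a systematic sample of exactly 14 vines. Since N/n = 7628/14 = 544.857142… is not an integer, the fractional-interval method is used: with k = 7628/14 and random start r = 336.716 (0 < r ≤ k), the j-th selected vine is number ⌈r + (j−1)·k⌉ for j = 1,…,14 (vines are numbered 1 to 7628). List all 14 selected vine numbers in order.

337, 882, 1427, 1972, 2517, 3062, 3606, 4151, 4696, 5241, 5786, 6331, 6876, 7420

j=1: r + 0k = 336.716 → ⌈·⌉ = 337
j=2: r + 1k = 881.573142… → ⌈·⌉ = 882
j=3: r + 2k = 1426.430285… → ⌈·⌉ = 1427
j=4: r + 3k = 1971.287428… → ⌈·⌉ = 1972
j=5: r + 4k = 2516.144571… → ⌈·⌉ = 2517
j=6: r + 5k = 3061.001714… → ⌈·⌉ = 3062
j=7: r + 6k = 3605.858857… → ⌈·⌉ = 3606
j=8: r + 7k = 4150.716 → ⌈·⌉ = 4151
j=9: r + 8k = 4695.573142… → ⌈·⌉ = 4696
j=10: r + 9k = 5240.430285… → ⌈·⌉ = 5241
j=11: r + 10k = 5785.287428… → ⌈·⌉ = 5786
j=12: r + 11k = 6330.144571… → ⌈·⌉ = 6331
j=13: r + 12k = 6875.001714… → ⌈·⌉ = 6876
j=14: r + 13k = 7419.858857… → ⌈·⌉ = 7420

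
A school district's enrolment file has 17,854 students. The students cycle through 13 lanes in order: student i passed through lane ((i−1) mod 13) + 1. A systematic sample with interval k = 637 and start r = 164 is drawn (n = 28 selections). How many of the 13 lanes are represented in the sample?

1

Consecutive selections differ by k = 637, so their lane numbers differ by 637 mod 13 = 0.
gcd(637, 13) = 13, so the sample visits 13/13 = 1 distinct residues mod 13.
Start 164 is lane 8; the lanes hit are 8.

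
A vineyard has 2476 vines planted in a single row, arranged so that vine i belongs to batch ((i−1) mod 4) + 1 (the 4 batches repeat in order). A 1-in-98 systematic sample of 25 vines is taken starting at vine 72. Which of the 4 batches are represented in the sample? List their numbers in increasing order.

Consecutive selections differ by k = 98, so their batch numbers differ by 98 mod 4 = 2.
gcd(98, 4) = 2, so the sample visits 4/2 = 2 distinct residues mod 4.
Start 72 is batch 4; the batches hit are 2, 4.

2, 4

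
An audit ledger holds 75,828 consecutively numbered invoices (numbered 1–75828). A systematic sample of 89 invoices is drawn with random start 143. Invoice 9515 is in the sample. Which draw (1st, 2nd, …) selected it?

k = 75828/89 = 852
position = (9515 − 143)/852 + 1 = 9372/852 + 1 = 11 + 1 = 12

12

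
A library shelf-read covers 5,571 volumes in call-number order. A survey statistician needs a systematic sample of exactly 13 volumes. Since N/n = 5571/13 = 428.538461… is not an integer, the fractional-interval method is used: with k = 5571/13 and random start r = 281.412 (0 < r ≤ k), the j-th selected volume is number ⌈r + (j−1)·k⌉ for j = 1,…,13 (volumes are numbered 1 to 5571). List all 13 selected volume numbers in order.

282, 710, 1139, 1568, 1996, 2425, 2853, 3282, 3710, 4139, 4567, 4996, 5424

j=1: r + 0k = 281.412 → ⌈·⌉ = 282
j=2: r + 1k = 709.950461… → ⌈·⌉ = 710
j=3: r + 2k = 1138.488923… → ⌈·⌉ = 1139
j=4: r + 3k = 1567.027384… → ⌈·⌉ = 1568
j=5: r + 4k = 1995.565846… → ⌈·⌉ = 1996
j=6: r + 5k = 2424.104307… → ⌈·⌉ = 2425
j=7: r + 6k = 2852.642769… → ⌈·⌉ = 2853
j=8: r + 7k = 3281.181230… → ⌈·⌉ = 3282
j=9: r + 8k = 3709.719692… → ⌈·⌉ = 3710
j=10: r + 9k = 4138.258153… → ⌈·⌉ = 4139
j=11: r + 10k = 4566.796615… → ⌈·⌉ = 4567
j=12: r + 11k = 4995.335076… → ⌈·⌉ = 4996
j=13: r + 12k = 5423.873538… → ⌈·⌉ = 5424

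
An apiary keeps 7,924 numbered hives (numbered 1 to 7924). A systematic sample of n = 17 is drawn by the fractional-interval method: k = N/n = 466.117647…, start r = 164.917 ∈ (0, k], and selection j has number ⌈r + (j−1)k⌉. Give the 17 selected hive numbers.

165, 632, 1098, 1564, 2030, 2496, 2962, 3428, 3894, 4360, 4827, 5293, 5759, 6225, 6691, 7157, 7623

j=1: r + 0k = 164.917 → ⌈·⌉ = 165
j=2: r + 1k = 631.034647… → ⌈·⌉ = 632
j=3: r + 2k = 1097.152294… → ⌈·⌉ = 1098
j=4: r + 3k = 1563.269941… → ⌈·⌉ = 1564
j=5: r + 4k = 2029.387588… → ⌈·⌉ = 2030
j=6: r + 5k = 2495.505235… → ⌈·⌉ = 2496
j=7: r + 6k = 2961.622882… → ⌈·⌉ = 2962
j=8: r + 7k = 3427.740529… → ⌈·⌉ = 3428
j=9: r + 8k = 3893.858176… → ⌈·⌉ = 3894
j=10: r + 9k = 4359.975823… → ⌈·⌉ = 4360
j=11: r + 10k = 4826.093470… → ⌈·⌉ = 4827
j=12: r + 11k = 5292.211117… → ⌈·⌉ = 5293
j=13: r + 12k = 5758.328764… → ⌈·⌉ = 5759
j=14: r + 13k = 6224.446411… → ⌈·⌉ = 6225
j=15: r + 14k = 6690.564058… → ⌈·⌉ = 6691
j=16: r + 15k = 7156.681705… → ⌈·⌉ = 7157
j=17: r + 16k = 7622.799352… → ⌈·⌉ = 7623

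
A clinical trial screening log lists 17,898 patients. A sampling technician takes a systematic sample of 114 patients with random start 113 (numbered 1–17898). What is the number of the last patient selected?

17854

k = 17898/114 = 157
114th selection = r + (114−1)·k = 113 + 113×157 = 113 + 17741 = 17854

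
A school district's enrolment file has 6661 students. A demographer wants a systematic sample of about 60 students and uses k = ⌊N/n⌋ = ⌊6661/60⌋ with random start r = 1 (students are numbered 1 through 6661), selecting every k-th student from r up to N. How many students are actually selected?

61

k = ⌊6661/60⌋ = 111
Achieved size = ⌊(6661 − 1)/111⌋ + 1 = ⌊6660/111⌋ + 1 = 60 + 1 = 61
(last selection: 1 + 60×111 = 6661 ≤ 6661; next would be 6772 > 6661)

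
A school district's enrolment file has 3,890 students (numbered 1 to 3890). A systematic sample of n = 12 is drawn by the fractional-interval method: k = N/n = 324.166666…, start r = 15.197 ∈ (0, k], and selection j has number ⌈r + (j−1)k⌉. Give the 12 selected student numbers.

j=1: r + 0k = 15.197 → ⌈·⌉ = 16
j=2: r + 1k = 339.363666… → ⌈·⌉ = 340
j=3: r + 2k = 663.530333… → ⌈·⌉ = 664
j=4: r + 3k = 987.697 → ⌈·⌉ = 988
j=5: r + 4k = 1311.863666… → ⌈·⌉ = 1312
j=6: r + 5k = 1636.030333… → ⌈·⌉ = 1637
j=7: r + 6k = 1960.197 → ⌈·⌉ = 1961
j=8: r + 7k = 2284.363666… → ⌈·⌉ = 2285
j=9: r + 8k = 2608.530333… → ⌈·⌉ = 2609
j=10: r + 9k = 2932.697 → ⌈·⌉ = 2933
j=11: r + 10k = 3256.863666… → ⌈·⌉ = 3257
j=12: r + 11k = 3581.030333… → ⌈·⌉ = 3582

16, 340, 664, 988, 1312, 1637, 1961, 2285, 2609, 2933, 3257, 3582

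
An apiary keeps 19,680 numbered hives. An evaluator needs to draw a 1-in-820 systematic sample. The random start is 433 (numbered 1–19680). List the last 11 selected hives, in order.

14th selection = 433 + 13×820 = 11093
15th: 11093 + 820 = 11913
16th: 11913 + 820 = 12733
17th: 12733 + 820 = 13553
18th: 13553 + 820 = 14373
19th: 14373 + 820 = 15193
20th: 15193 + 820 = 16013
21st: 16013 + 820 = 16833
22nd: 16833 + 820 = 17653
23rd: 17653 + 820 = 18473
24th: 18473 + 820 = 19293

11093, 11913, 12733, 13553, 14373, 15193, 16013, 16833, 17653, 18473, 19293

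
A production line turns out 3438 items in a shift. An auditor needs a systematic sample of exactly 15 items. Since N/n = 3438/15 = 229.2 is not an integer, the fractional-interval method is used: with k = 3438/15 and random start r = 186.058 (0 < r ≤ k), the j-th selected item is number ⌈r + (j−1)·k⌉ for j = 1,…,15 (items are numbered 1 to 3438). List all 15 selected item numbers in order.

187, 416, 645, 874, 1103, 1333, 1562, 1791, 2020, 2249, 2479, 2708, 2937, 3166, 3395

j=1: r + 0k = 186.058 → ⌈·⌉ = 187
j=2: r + 1k = 415.258 → ⌈·⌉ = 416
j=3: r + 2k = 644.458 → ⌈·⌉ = 645
j=4: r + 3k = 873.658 → ⌈·⌉ = 874
j=5: r + 4k = 1102.858 → ⌈·⌉ = 1103
j=6: r + 5k = 1332.058 → ⌈·⌉ = 1333
j=7: r + 6k = 1561.258 → ⌈·⌉ = 1562
j=8: r + 7k = 1790.458 → ⌈·⌉ = 1791
j=9: r + 8k = 2019.658 → ⌈·⌉ = 2020
j=10: r + 9k = 2248.858 → ⌈·⌉ = 2249
j=11: r + 10k = 2478.058 → ⌈·⌉ = 2479
j=12: r + 11k = 2707.258 → ⌈·⌉ = 2708
j=13: r + 12k = 2936.458 → ⌈·⌉ = 2937
j=14: r + 13k = 3165.658 → ⌈·⌉ = 3166
j=15: r + 14k = 3394.858 → ⌈·⌉ = 3395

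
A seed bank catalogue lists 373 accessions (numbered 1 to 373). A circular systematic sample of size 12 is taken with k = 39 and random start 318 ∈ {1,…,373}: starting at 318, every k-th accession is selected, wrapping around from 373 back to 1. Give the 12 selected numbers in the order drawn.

Selection 1: 318
Selection 2: 318 + 39 = 357
Selection 3: 357 + 39 = 396 → 396 − 373 = 23
Selection 4: 23 + 39 = 62
Selection 5: 62 + 39 = 101
Selection 6: 101 + 39 = 140
Selection 7: 140 + 39 = 179
Selection 8: 179 + 39 = 218
Selection 9: 218 + 39 = 257
Selection 10: 257 + 39 = 296
Selection 11: 296 + 39 = 335
Selection 12: 335 + 39 = 374 → 374 − 373 = 1

318, 357, 23, 62, 101, 140, 179, 218, 257, 296, 335, 1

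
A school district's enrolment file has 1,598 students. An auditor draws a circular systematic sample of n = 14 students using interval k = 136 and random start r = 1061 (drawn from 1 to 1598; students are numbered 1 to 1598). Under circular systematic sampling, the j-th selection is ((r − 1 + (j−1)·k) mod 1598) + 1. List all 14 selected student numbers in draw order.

Selection 1: 1061
Selection 2: 1061 + 136 = 1197
Selection 3: 1197 + 136 = 1333
Selection 4: 1333 + 136 = 1469
Selection 5: 1469 + 136 = 1605 → 1605 − 1598 = 7
Selection 6: 7 + 136 = 143
Selection 7: 143 + 136 = 279
Selection 8: 279 + 136 = 415
Selection 9: 415 + 136 = 551
Selection 10: 551 + 136 = 687
Selection 11: 687 + 136 = 823
Selection 12: 823 + 136 = 959
Selection 13: 959 + 136 = 1095
Selection 14: 1095 + 136 = 1231

1061, 1197, 1333, 1469, 7, 143, 279, 415, 551, 687, 823, 959, 1095, 1231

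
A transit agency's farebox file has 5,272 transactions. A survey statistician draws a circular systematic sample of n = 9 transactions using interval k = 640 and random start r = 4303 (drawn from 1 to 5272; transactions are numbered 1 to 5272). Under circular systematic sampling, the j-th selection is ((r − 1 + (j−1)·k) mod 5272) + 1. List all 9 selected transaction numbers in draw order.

4303, 4943, 311, 951, 1591, 2231, 2871, 3511, 4151

Selection 1: 4303
Selection 2: 4303 + 640 = 4943
Selection 3: 4943 + 640 = 5583 → 5583 − 5272 = 311
Selection 4: 311 + 640 = 951
Selection 5: 951 + 640 = 1591
Selection 6: 1591 + 640 = 2231
Selection 7: 2231 + 640 = 2871
Selection 8: 2871 + 640 = 3511
Selection 9: 3511 + 640 = 4151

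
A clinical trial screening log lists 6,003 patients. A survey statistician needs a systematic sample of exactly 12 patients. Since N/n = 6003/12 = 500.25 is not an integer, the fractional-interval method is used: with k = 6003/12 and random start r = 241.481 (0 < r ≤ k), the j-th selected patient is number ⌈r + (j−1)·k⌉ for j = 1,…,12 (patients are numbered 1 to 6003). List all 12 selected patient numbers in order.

242, 742, 1242, 1743, 2243, 2743, 3243, 3744, 4244, 4744, 5244, 5745

j=1: r + 0k = 241.481 → ⌈·⌉ = 242
j=2: r + 1k = 741.731 → ⌈·⌉ = 742
j=3: r + 2k = 1241.981 → ⌈·⌉ = 1242
j=4: r + 3k = 1742.231 → ⌈·⌉ = 1743
j=5: r + 4k = 2242.481 → ⌈·⌉ = 2243
j=6: r + 5k = 2742.731 → ⌈·⌉ = 2743
j=7: r + 6k = 3242.981 → ⌈·⌉ = 3243
j=8: r + 7k = 3743.231 → ⌈·⌉ = 3744
j=9: r + 8k = 4243.481 → ⌈·⌉ = 4244
j=10: r + 9k = 4743.731 → ⌈·⌉ = 4744
j=11: r + 10k = 5243.981 → ⌈·⌉ = 5244
j=12: r + 11k = 5744.231 → ⌈·⌉ = 5745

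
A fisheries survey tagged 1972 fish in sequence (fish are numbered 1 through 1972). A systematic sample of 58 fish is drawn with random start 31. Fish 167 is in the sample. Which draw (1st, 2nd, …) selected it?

5

k = 1972/58 = 34
position = (167 − 31)/34 + 1 = 136/34 + 1 = 4 + 1 = 5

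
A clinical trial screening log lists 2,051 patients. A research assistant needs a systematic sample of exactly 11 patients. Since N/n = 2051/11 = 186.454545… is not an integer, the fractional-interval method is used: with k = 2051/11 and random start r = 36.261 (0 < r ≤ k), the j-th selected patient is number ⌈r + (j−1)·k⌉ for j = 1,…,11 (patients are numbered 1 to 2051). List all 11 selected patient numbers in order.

37, 223, 410, 596, 783, 969, 1155, 1342, 1528, 1715, 1901

j=1: r + 0k = 36.261 → ⌈·⌉ = 37
j=2: r + 1k = 222.715545… → ⌈·⌉ = 223
j=3: r + 2k = 409.170090… → ⌈·⌉ = 410
j=4: r + 3k = 595.624636… → ⌈·⌉ = 596
j=5: r + 4k = 782.079181… → ⌈·⌉ = 783
j=6: r + 5k = 968.533727… → ⌈·⌉ = 969
j=7: r + 6k = 1154.988272… → ⌈·⌉ = 1155
j=8: r + 7k = 1341.442818… → ⌈·⌉ = 1342
j=9: r + 8k = 1527.897363… → ⌈·⌉ = 1528
j=10: r + 9k = 1714.351909… → ⌈·⌉ = 1715
j=11: r + 10k = 1900.806454… → ⌈·⌉ = 1901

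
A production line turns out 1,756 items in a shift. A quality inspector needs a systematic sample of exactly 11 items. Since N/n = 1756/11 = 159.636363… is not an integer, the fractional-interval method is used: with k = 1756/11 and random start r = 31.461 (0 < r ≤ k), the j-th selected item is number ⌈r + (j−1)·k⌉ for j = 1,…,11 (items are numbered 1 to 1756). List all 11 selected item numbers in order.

32, 192, 351, 511, 671, 830, 990, 1149, 1309, 1469, 1628

j=1: r + 0k = 31.461 → ⌈·⌉ = 32
j=2: r + 1k = 191.097363… → ⌈·⌉ = 192
j=3: r + 2k = 350.733727… → ⌈·⌉ = 351
j=4: r + 3k = 510.370090… → ⌈·⌉ = 511
j=5: r + 4k = 670.006454… → ⌈·⌉ = 671
j=6: r + 5k = 829.642818… → ⌈·⌉ = 830
j=7: r + 6k = 989.279181… → ⌈·⌉ = 990
j=8: r + 7k = 1148.915545… → ⌈·⌉ = 1149
j=9: r + 8k = 1308.551909… → ⌈·⌉ = 1309
j=10: r + 9k = 1468.188272… → ⌈·⌉ = 1469
j=11: r + 10k = 1627.824636… → ⌈·⌉ = 1628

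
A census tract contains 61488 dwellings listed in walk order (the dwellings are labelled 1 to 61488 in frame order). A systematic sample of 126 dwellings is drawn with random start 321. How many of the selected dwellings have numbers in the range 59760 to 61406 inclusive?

4

k = 61488/126 = 488
First selection ≥ 59760: 321 + ⌈(59760−321)/488⌉·488 = 321 + 122×488 = 59857
Last selection ≤ 61406: 321 + ⌊(61406−321)/488⌋·488 = 321 + 125×488 = 61321
Count = 125 − 122 + 1 = 4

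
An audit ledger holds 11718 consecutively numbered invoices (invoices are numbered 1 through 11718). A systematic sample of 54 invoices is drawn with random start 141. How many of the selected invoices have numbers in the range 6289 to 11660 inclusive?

25

k = 11718/54 = 217
First selection ≥ 6289: 141 + ⌈(6289−141)/217⌉·217 = 141 + 29×217 = 6434
Last selection ≤ 11660: 141 + ⌊(11660−141)/217⌋·217 = 141 + 53×217 = 11642
Count = 53 − 29 + 1 = 25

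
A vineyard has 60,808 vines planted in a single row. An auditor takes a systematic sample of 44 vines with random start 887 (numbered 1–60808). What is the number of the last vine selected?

k = 60808/44 = 1382
44th selection = r + (44−1)·k = 887 + 43×1382 = 887 + 59426 = 60313

60313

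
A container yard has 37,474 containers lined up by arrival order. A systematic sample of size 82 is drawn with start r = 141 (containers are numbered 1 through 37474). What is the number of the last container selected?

k = 37474/82 = 457
82nd selection = r + (82−1)·k = 141 + 81×457 = 141 + 37017 = 37158

37158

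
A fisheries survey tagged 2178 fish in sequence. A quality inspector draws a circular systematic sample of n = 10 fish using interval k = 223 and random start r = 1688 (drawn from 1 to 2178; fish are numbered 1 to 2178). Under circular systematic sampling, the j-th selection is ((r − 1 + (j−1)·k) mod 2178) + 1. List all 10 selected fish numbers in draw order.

Selection 1: 1688
Selection 2: 1688 + 223 = 1911
Selection 3: 1911 + 223 = 2134
Selection 4: 2134 + 223 = 2357 → 2357 − 2178 = 179
Selection 5: 179 + 223 = 402
Selection 6: 402 + 223 = 625
Selection 7: 625 + 223 = 848
Selection 8: 848 + 223 = 1071
Selection 9: 1071 + 223 = 1294
Selection 10: 1294 + 223 = 1517

1688, 1911, 2134, 179, 402, 625, 848, 1071, 1294, 1517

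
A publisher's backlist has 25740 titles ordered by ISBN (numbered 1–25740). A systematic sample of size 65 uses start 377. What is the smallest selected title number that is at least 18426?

18593

k = 25740/65 = 396
Steps past start: ⌈(18426 − 377)/396⌉ = ⌈18049/396⌉ = 46
Selected title: 377 + 46×396 = 18593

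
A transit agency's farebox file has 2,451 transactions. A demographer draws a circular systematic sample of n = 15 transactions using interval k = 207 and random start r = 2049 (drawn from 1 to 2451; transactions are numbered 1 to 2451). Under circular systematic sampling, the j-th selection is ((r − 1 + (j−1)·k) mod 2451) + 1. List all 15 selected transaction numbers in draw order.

2049, 2256, 12, 219, 426, 633, 840, 1047, 1254, 1461, 1668, 1875, 2082, 2289, 45

Selection 1: 2049
Selection 2: 2049 + 207 = 2256
Selection 3: 2256 + 207 = 2463 → 2463 − 2451 = 12
Selection 4: 12 + 207 = 219
Selection 5: 219 + 207 = 426
Selection 6: 426 + 207 = 633
Selection 7: 633 + 207 = 840
Selection 8: 840 + 207 = 1047
Selection 9: 1047 + 207 = 1254
Selection 10: 1254 + 207 = 1461
Selection 11: 1461 + 207 = 1668
Selection 12: 1668 + 207 = 1875
Selection 13: 1875 + 207 = 2082
Selection 14: 2082 + 207 = 2289
Selection 15: 2289 + 207 = 2496 → 2496 − 2451 = 45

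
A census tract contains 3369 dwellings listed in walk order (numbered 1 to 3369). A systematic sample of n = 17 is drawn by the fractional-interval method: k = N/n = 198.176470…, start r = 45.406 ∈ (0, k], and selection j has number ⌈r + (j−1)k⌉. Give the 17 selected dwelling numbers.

j=1: r + 0k = 45.406 → ⌈·⌉ = 46
j=2: r + 1k = 243.582470… → ⌈·⌉ = 244
j=3: r + 2k = 441.758941… → ⌈·⌉ = 442
j=4: r + 3k = 639.935411… → ⌈·⌉ = 640
j=5: r + 4k = 838.111882… → ⌈·⌉ = 839
j=6: r + 5k = 1036.288352… → ⌈·⌉ = 1037
j=7: r + 6k = 1234.464823… → ⌈·⌉ = 1235
j=8: r + 7k = 1432.641294… → ⌈·⌉ = 1433
j=9: r + 8k = 1630.817764… → ⌈·⌉ = 1631
j=10: r + 9k = 1828.994235… → ⌈·⌉ = 1829
j=11: r + 10k = 2027.170705… → ⌈·⌉ = 2028
j=12: r + 11k = 2225.347176… → ⌈·⌉ = 2226
j=13: r + 12k = 2423.523647… → ⌈·⌉ = 2424
j=14: r + 13k = 2621.700117… → ⌈·⌉ = 2622
j=15: r + 14k = 2819.876588… → ⌈·⌉ = 2820
j=16: r + 15k = 3018.053058… → ⌈·⌉ = 3019
j=17: r + 16k = 3216.229529… → ⌈·⌉ = 3217

46, 244, 442, 640, 839, 1037, 1235, 1433, 1631, 1829, 2028, 2226, 2424, 2622, 2820, 3019, 3217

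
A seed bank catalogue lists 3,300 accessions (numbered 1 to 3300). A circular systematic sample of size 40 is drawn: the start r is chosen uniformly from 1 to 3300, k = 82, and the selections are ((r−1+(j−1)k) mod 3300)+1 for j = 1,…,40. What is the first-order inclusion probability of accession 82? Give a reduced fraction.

For each position j, as r ranges over 1…3300 the j-th selection hits every accession exactly once, so accession 82 is selected for exactly 40 of the 3300 starts.
Inclusion probability = 40/3300 = 2/165.

2/165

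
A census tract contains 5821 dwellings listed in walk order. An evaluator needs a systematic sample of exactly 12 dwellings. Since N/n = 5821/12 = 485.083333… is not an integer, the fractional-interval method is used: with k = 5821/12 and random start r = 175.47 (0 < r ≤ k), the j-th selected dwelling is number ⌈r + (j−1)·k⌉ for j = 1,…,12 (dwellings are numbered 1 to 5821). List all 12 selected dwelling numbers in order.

176, 661, 1146, 1631, 2116, 2601, 3086, 3572, 4057, 4542, 5027, 5512

j=1: r + 0k = 175.47 → ⌈·⌉ = 176
j=2: r + 1k = 660.553333… → ⌈·⌉ = 661
j=3: r + 2k = 1145.636666… → ⌈·⌉ = 1146
j=4: r + 3k = 1630.72 → ⌈·⌉ = 1631
j=5: r + 4k = 2115.803333… → ⌈·⌉ = 2116
j=6: r + 5k = 2600.886666… → ⌈·⌉ = 2601
j=7: r + 6k = 3085.97 → ⌈·⌉ = 3086
j=8: r + 7k = 3571.053333… → ⌈·⌉ = 3572
j=9: r + 8k = 4056.136666… → ⌈·⌉ = 4057
j=10: r + 9k = 4541.22 → ⌈·⌉ = 4542
j=11: r + 10k = 5026.303333… → ⌈·⌉ = 5027
j=12: r + 11k = 5511.386666… → ⌈·⌉ = 5512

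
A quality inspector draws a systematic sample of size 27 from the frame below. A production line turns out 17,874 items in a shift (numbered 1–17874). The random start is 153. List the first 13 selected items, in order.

153, 815, 1477, 2139, 2801, 3463, 4125, 4787, 5449, 6111, 6773, 7435, 8097

k = N/n = 17874/27 = 662
item 1: 153
item 2: 153 + 662 = 815
item 3: 815 + 662 = 1477
item 4: 1477 + 662 = 2139
item 5: 2139 + 662 = 2801
item 6: 2801 + 662 = 3463
item 7: 3463 + 662 = 4125
item 8: 4125 + 662 = 4787
item 9: 4787 + 662 = 5449
item 10: 5449 + 662 = 6111
item 11: 6111 + 662 = 6773
item 12: 6773 + 662 = 7435
item 13: 7435 + 662 = 8097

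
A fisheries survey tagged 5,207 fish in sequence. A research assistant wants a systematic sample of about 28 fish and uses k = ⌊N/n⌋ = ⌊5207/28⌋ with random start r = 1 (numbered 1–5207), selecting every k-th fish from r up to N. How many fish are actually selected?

29

k = ⌊5207/28⌋ = 185
Achieved size = ⌊(5207 − 1)/185⌋ + 1 = ⌊5206/185⌋ + 1 = 28 + 1 = 29
(last selection: 1 + 28×185 = 5181 ≤ 5207; next would be 5366 > 5207)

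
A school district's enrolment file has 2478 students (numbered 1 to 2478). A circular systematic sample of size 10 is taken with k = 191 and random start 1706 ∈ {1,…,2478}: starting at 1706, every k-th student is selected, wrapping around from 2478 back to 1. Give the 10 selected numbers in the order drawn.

1706, 1897, 2088, 2279, 2470, 183, 374, 565, 756, 947

Selection 1: 1706
Selection 2: 1706 + 191 = 1897
Selection 3: 1897 + 191 = 2088
Selection 4: 2088 + 191 = 2279
Selection 5: 2279 + 191 = 2470
Selection 6: 2470 + 191 = 2661 → 2661 − 2478 = 183
Selection 7: 183 + 191 = 374
Selection 8: 374 + 191 = 565
Selection 9: 565 + 191 = 756
Selection 10: 756 + 191 = 947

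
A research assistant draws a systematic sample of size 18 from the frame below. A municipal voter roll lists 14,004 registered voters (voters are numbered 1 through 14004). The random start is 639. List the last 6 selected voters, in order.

k = N/n = 14004/18 = 778
13th selection = 639 + 12×778 = 9975
14th: 9975 + 778 = 10753
15th: 10753 + 778 = 11531
16th: 11531 + 778 = 12309
17th: 12309 + 778 = 13087
18th: 13087 + 778 = 13865

9975, 10753, 11531, 12309, 13087, 13865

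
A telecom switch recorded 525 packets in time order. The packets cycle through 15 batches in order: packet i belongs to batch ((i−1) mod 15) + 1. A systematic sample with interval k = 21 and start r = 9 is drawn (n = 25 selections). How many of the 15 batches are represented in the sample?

Consecutive selections differ by k = 21, so their batch numbers differ by 21 mod 15 = 6.
gcd(21, 15) = 3, so the sample visits 15/3 = 5 distinct residues mod 15.
Start 9 is batch 9; the batches hit are 3, 6, 9, 12, 15.

5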